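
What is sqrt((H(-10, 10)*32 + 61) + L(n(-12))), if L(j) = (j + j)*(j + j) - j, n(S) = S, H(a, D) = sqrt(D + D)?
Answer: sqrt(649 + 64*sqrt(5)) ≈ 28.144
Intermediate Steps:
H(a, D) = sqrt(2)*sqrt(D) (H(a, D) = sqrt(2*D) = sqrt(2)*sqrt(D))
L(j) = -j + 4*j**2 (L(j) = (2*j)*(2*j) - j = 4*j**2 - j = -j + 4*j**2)
sqrt((H(-10, 10)*32 + 61) + L(n(-12))) = sqrt(((sqrt(2)*sqrt(10))*32 + 61) - 12*(-1 + 4*(-12))) = sqrt(((2*sqrt(5))*32 + 61) - 12*(-1 - 48)) = sqrt((64*sqrt(5) + 61) - 12*(-49)) = sqrt((61 + 64*sqrt(5)) + 588) = sqrt(649 + 64*sqrt(5))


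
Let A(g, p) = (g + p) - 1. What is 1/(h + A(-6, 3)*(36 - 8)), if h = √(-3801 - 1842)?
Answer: -112/18187 - 3*I*√627/18187 ≈ -0.0061582 - 0.0041304*I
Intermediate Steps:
A(g, p) = -1 + g + p
h = 3*I*√627 (h = √(-5643) = 3*I*√627 ≈ 75.12*I)
1/(h + A(-6, 3)*(36 - 8)) = 1/(3*I*√627 + (-1 - 6 + 3)*(36 - 8)) = 1/(3*I*√627 - 4*28) = 1/(3*I*√627 - 112) = 1/(-112 + 3*I*√627)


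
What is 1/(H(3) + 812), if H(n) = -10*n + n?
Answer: 1/785 ≈ 0.0012739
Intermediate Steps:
H(n) = -9*n
1/(H(3) + 812) = 1/(-9*3 + 812) = 1/(-27 + 812) = 1/785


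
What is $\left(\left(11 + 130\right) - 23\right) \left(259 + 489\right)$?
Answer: $88264$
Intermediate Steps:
$\left(\left(11 + 130\right) - 23\right) \left(259 + 489\right) = \left(141 - 23\right) 748 = 118 \cdot 748 = 88264$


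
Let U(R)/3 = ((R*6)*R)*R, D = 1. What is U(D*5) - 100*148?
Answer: -12550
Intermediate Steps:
U(R) = 18*R**3 (U(R) = 3*(((R*6)*R)*R) = 3*(((6*R)*R)*R) = 3*((6*R**2)*R) = 3*(6*R**3) = 18*R**3)
U(D*5) - 100*148 = 18*(1*5)**3 - 100*148 = 18*5**3 - 14800 = 18*125 - 14800 = 2250 - 14800 = -12550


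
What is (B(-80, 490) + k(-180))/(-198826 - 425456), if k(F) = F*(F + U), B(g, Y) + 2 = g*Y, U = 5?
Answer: 3851/312141 ≈ 0.012337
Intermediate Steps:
B(g, Y) = -2 + Y*g (B(g, Y) = -2 + g*Y = -2 + Y*g)
k(F) = F*(5 + F) (k(F) = F*(F + 5) = F*(5 + F))
(B(-80, 490) + k(-180))/(-198826 - 425456) = ((-2 + 490*(-80)) - 180*(5 - 180))/(-198826 - 425456) = ((-2 - 39200) - 180*(-175))/(-624282) = (-39202 + 31500)*(-1/624282) = -7702*(-1/624282) = 3851/312141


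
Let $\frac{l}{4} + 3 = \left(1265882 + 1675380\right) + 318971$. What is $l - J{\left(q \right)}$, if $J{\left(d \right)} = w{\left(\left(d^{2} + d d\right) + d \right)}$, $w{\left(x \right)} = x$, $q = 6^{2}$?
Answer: $13038292$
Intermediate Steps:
$q = 36$
$l = 13040920$ ($l = -12 + 4 \left(\left(1265882 + 1675380\right) + 318971\right) = -12 + 4 \left(2941262 + 318971\right) = -12 + 4 \cdot 3260233 = -12 + 13040932 = 13040920$)
$J{\left(d \right)} = d + 2 d^{2}$ ($J{\left(d \right)} = \left(d^{2} + d d\right) + d = \left(d^{2} + d^{2}\right) + d = 2 d^{2} + d = d + 2 d^{2}$)
$l - J{\left(q \right)} = 13040920 - 36 \left(1 + 2 \cdot 36\right) = 13040920 - 36 \left(1 + 72\right) = 13040920 - 36 \cdot 73 = 13040920 - 2628 = 13038292$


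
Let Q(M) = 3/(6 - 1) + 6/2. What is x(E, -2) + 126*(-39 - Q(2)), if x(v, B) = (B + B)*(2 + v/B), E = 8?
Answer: -26798/5 ≈ -5359.6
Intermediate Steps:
Q(M) = 18/5 (Q(M) = 3/5 + 6*(1/2) = 3*(1/5) + 3 = 3/5 + 3 = 18/5)
x(v, B) = 2*B*(2 + v/B) (x(v, B) = (2*B)*(2 + v/B) = 2*B*(2 + v/B))
x(E, -2) + 126*(-39 - Q(2)) = (2*8 + 4*(-2)) + 126*(-39 - 1*18/5) = (16 - 8) + 126*(-39 - 18/5) = 8 + 126*(-213/5) = 8 - 26838/5 = -26798/5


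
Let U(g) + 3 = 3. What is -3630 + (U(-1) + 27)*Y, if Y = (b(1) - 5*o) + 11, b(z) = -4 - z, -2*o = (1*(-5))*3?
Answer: -8961/2 ≈ -4480.5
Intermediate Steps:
U(g) = 0 (U(g) = -3 + 3 = 0)
o = 15/2 (o = -1*(-5)*3/2 = -(-5)*3/2 = -½*(-15) = 15/2 ≈ 7.5000)
Y = -63/2 (Y = ((-4 - 1*1) - 5*15/2) + 11 = ((-4 - 1) - 75/2) + 11 = (-5 - 75/2) + 11 = -85/2 + 11 = -63/2 ≈ -31.500)
-3630 + (U(-1) + 27)*Y = -3630 + (0 + 27)*(-63/2) = -3630 + 27*(-63/2) = -3630 - 1701/2 = -8961/2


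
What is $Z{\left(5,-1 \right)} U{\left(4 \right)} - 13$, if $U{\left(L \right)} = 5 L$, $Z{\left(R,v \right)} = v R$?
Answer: $-113$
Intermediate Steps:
$Z{\left(R,v \right)} = R v$
$Z{\left(5,-1 \right)} U{\left(4 \right)} - 13 = 5 \left(-1\right) 5 \cdot 4 - 13 = \left(-5\right) 20 - 13 = -100 - 13 = -113$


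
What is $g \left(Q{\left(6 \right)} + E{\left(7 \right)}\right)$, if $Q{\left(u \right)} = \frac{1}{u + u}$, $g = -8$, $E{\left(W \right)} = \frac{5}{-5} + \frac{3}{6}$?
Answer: $\frac{10}{3} \approx 3.3333$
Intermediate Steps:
$E{\left(W \right)} = - \frac{1}{2}$ ($E{\left(W \right)} = 5 \left(- \frac{1}{5}\right) + 3 \cdot \frac{1}{6} = -1 + \frac{1}{2} = - \frac{1}{2}$)
$Q{\left(u \right)} = \frac{1}{2 u}$
$g \left(Q{\left(6 \right)} + E{\left(7 \right)}\right) = - 8 \left(\frac{1}{2 \cdot 6} - \frac{1}{2}\right) = - 8 \left(\frac{1}{2} \cdot \frac{1}{6} - \frac{1}{2}\right) = - 8 \left(\frac{1}{12} - \frac{1}{2}\right) = \left(-8\right) \left(- \frac{5}{12}\right) = \frac{10}{3}$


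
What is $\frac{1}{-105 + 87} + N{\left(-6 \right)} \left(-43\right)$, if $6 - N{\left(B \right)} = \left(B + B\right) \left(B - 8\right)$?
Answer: $\frac{125387}{18} \approx 6965.9$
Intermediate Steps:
$N{\left(B \right)} = 6 - 2 B \left(-8 + B\right)$ ($N{\left(B \right)} = 6 - \left(B + B\right) \left(B - 8\right) = 6 - 2 B \left(-8 + B\right)$)
$\frac{1}{-105 + 87} + N{\left(-6 \right)} \left(-43\right) = \frac{1}{-105 + 87} + \left(6 - 2 \left(-6\right)^{2} + 16 \left(-6\right)\right) \left(-43\right) = \frac{1}{-18} + \left(6 - 72 - 96\right) \left(-43\right) = - \frac{1}{18} + \left(6 - 72 - 96\right) \left(-43\right) = - \frac{1}{18} - -6966 = - \frac{1}{18} + 6966 = \frac{125387}{18}$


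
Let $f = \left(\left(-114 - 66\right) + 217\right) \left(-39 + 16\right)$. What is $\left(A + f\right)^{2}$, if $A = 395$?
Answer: $207936$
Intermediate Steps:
$f = -851$ ($f = \left(\left(-114 - 66\right) + 217\right) \left(-23\right) = \left(-180 + 217\right) \left(-23\right) = 37 \left(-23\right) = -851$)
$\left(A + f\right)^{2} = \left(395 - 851\right)^{2} = \left(-456\right)^{2} = 207936$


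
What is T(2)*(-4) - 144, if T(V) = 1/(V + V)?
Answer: -145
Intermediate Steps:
T(V) = 1/(2*V)
T(2)*(-4) - 144 = ((½)/2)*(-4) - 144 = ((½)*(½))*(-4) - 144 = (¼)*(-4) - 144 = -1 - 144 = -145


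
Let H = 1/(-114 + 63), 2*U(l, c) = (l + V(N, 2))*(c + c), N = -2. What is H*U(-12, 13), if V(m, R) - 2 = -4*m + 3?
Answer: -13/51 ≈ -0.25490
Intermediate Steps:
V(m, R) = 5 - 4*m (V(m, R) = 2 + (-4*m + 3) = 2 + (3 - 4*m) = 5 - 4*m)
U(l, c) = c*(13 + l) (U(l, c) = ((l + (5 - 4*(-2)))*(c + c))/2 = ((l + (5 + 8))*(2*c))/2 = ((l + 13)*(2*c))/2 = ((13 + l)*(2*c))/2 = (2*c*(13 + l))/2 = c*(13 + l))
H = -1/51 (H = 1/(-51) = -1/51 ≈ -0.019608)
H*U(-12, 13) = -13*(13 - 12)/51 = -13/51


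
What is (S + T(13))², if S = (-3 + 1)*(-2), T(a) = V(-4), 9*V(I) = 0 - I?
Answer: 1600/81 ≈ 19.753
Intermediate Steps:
V(I) = -I/9 (V(I) = (0 - I)/9 = (-I)/9 = -I/9)
T(a) = 4/9 (T(a) = -⅑*(-4) = 4/9)
S = 4 (S = -2*(-2) = 4)
(S + T(13))² = (4 + 4/9)² = (40/9)² = 1600/81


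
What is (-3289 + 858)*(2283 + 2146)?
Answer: -10766899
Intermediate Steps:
(-3289 + 858)*(2283 + 2146) = -2431*4429 = -10766899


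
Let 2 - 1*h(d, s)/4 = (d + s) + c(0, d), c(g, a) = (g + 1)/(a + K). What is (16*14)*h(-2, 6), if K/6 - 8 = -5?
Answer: -1848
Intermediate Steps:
K = 18 (K = 48 + 6*(-5) = 48 - 30 = 18)
c(g, a) = (1 + g)/(18 + a) (c(g, a) = (g + 1)/(a + 18) = (1 + g)/(18 + a))
h(d, s) = 8 - 4*d - 4*s - 4/(18 + d) (h(d, s) = 8 - 4*((d + s) + (1 + 0)/(18 + d)) = 8 - 4*((d + s) + 1/(18 + d)) = 8 - 4*(d + s + 1/(18 + d)) = 8 + (-4*d - 4*s - 4/(18 + d)) = 8 - 4*d - 4*s - 4/(18 + d))
(16*14)*h(-2, 6) = (16*14)*(4*(-1 + (18 - 2)*(2 - 1*(-2) - 1*6))/(18 - 2)) = 224*(4*(-1 + 16*(2 + 2 - 6))/16) = 224*(4*(1/16)*(-1 + 16*(-2))) = 224*(4*(1/16)*(-1 - 32)) = 224*(4*(1/16)*(-33)) = 224*(-33/4) = -1848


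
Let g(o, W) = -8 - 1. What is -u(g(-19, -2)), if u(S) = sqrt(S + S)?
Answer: -3*I*sqrt(2) ≈ -4.2426*I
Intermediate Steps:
g(o, W) = -9
u(S) = sqrt(2)*sqrt(S) (u(S) = sqrt(2*S) = sqrt(2)*sqrt(S))
-u(g(-19, -2)) = -sqrt(2)*sqrt(-9) = -sqrt(2)*3*I = -3*I*sqrt(2)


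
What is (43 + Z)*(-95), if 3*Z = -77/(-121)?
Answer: -135470/33 ≈ -4105.1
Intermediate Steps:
Z = 7/33 (Z = (-77/(-121))/3 = (-77*(-1/121))/3 = (⅓)*(7/11) = 7/33 ≈ 0.21212)
(43 + Z)*(-95) = (43 + 7/33)*(-95) = (1426/33)*(-95) = -135470/33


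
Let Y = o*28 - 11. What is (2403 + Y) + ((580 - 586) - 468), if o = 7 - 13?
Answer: 1750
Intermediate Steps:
o = -6
Y = -179 (Y = -6*28 - 11 = -168 - 11 = -179)
(2403 + Y) + ((580 - 586) - 468) = (2403 - 179) + ((580 - 586) - 468) = 2224 + (-6 - 468) = 2224 - 474 = 1750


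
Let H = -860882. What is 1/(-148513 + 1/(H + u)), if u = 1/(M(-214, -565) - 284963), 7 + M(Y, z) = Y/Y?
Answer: -245324682659/36433904596021036 ≈ -6.7334e-6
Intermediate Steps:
M(Y, z) = -6 (M(Y, z) = -7 + Y/Y = -7 + 1 = -6)
u = -1/284969 (u = 1/(-6 - 284963) = 1/(-284969) = -1/284969 ≈ -3.5092e-6)
1/(-148513 + 1/(H + u)) = 1/(-148513 + 1/(-860882 - 1/284969)) = 1/(-148513 + 1/(-245324682659/284969)) = 1/(-148513 - 284969/245324682659) = 1/(-36433904596021036/245324682659) = -245324682659/36433904596021036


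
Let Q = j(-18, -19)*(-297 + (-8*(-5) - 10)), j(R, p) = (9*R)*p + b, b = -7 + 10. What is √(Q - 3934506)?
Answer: I*√4757133 ≈ 2181.1*I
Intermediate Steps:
b = 3
j(R, p) = 3 + 9*R*p (j(R, p) = (9*R)*p + 3 = 9*R*p + 3 = 3 + 9*R*p)
Q = -822627 (Q = (3 + 9*(-18)*(-19))*(-297 + (-8*(-5) - 10)) = (3 + 3078)*(-297 + (40 - 10)) = 3081*(-297 + 30) = 3081*(-267) = -822627)
√(Q - 3934506) = √(-822627 - 3934506) = √(-4757133) = I*√4757133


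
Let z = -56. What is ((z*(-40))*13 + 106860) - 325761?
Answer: -189781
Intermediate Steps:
((z*(-40))*13 + 106860) - 325761 = (-56*(-40)*13 + 106860) - 325761 = (2240*13 + 106860) - 325761 = (29120 + 106860) - 325761 = 135980 - 325761 = -189781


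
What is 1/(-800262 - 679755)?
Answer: -1/1480017 ≈ -6.7567e-7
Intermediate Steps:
1/(-800262 - 679755) = 1/(-1480017) = -1/1480017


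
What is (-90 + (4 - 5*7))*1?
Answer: -121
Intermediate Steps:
(-90 + (4 - 5*7))*1 = (-90 + (4 - 35))*1 = (-90 - 31)*1 = -121*1 = -121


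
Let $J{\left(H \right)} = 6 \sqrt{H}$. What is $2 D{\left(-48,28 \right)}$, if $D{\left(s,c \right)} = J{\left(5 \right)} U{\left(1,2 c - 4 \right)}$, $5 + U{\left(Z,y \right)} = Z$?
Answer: $- 48 \sqrt{5} \approx -107.33$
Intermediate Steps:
$U{\left(Z,y \right)} = -5 + Z$
$D{\left(s,c \right)} = - 24 \sqrt{5}$ ($D{\left(s,c \right)} = 6 \sqrt{5} \left(-5 + 1\right) = 6 \sqrt{5} \left(-4\right) = - 24 \sqrt{5}$)
$2 D{\left(-48,28 \right)} = 2 \left(- 24 \sqrt{5}\right) = - 48 \sqrt{5}$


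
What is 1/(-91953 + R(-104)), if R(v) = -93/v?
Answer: -104/9563019 ≈ -1.0875e-5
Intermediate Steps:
1/(-91953 + R(-104)) = 1/(-91953 - 93/(-104)) = 1/(-91953 - 93*(-1/104)) = 1/(-91953 + 93/104) = 1/(-9563019/104) = -104/9563019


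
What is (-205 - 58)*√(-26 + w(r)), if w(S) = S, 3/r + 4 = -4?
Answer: -263*I*√422/4 ≈ -1350.7*I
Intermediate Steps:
r = -3/8 (r = 3/(-4 - 4) = 3/(-8) = 3*(-⅛) = -3/8 ≈ -0.37500)
(-205 - 58)*√(-26 + w(r)) = (-205 - 58)*√(-26 - 3/8) = -263*I*√422/4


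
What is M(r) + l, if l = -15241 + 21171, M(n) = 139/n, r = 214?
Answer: 1269159/214 ≈ 5930.6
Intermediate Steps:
l = 5930
M(r) + l = 139/214 + 5930 = 1269159/214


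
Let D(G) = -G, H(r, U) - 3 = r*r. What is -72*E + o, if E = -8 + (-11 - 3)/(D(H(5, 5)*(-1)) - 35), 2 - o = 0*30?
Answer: 434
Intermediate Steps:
H(r, U) = 3 + r² (H(r, U) = 3 + r*r = 3 + r²)
o = 2 (o = 2 - 0*30 = 2 - 1*0 = 2 + 0 = 2)
E = -6 (E = -8 + (-11 - 3)/(-(3 + 5²)*(-1) - 35) = -8 - 14/(-(3 + 25)*(-1) - 35) = -8 - 14/(-28*(-1) - 35) = -8 - 14/(-1*(-28) - 35) = -8 - 14/(28 - 35) = -8 - 14/(-7) = -8 - 14*(-⅐) = -8 + 2 = -6)
-72*E + o = -72*(-6) + 2 = 432 + 2 = 434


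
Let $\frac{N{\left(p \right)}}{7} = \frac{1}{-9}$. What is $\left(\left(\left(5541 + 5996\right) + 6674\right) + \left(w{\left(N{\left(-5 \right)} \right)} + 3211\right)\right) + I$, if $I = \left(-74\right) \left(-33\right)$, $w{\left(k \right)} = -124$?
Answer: $23740$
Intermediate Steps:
$N{\left(p \right)} = - \frac{7}{9}$ ($N{\left(p \right)} = \frac{7}{-9} = 7 \left(- \frac{1}{9}\right) = - \frac{7}{9}$)
$I = 2442$
$\left(\left(\left(5541 + 5996\right) + 6674\right) + \left(w{\left(N{\left(-5 \right)} \right)} + 3211\right)\right) + I = \left(\left(\left(5541 + 5996\right) + 6674\right) + \left(-124 + 3211\right)\right) + 2442 = \left(\left(11537 + 6674\right) + 3087\right) + 2442 = \left(18211 + 3087\right) + 2442 = 21298 + 2442 = 23740$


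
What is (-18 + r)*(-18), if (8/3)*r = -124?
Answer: 1161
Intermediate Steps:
r = -93/2 (r = (3/8)*(-124) = -93/2 ≈ -46.500)
(-18 + r)*(-18) = (-18 - 93/2)*(-18) = -129/2*(-18) = 1161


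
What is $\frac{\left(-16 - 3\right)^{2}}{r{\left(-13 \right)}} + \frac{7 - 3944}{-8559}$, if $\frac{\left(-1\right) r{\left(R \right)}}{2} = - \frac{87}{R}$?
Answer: $- \frac{13160783}{496422} \approx -26.511$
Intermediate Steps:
$r{\left(R \right)} = \frac{174}{R}$ ($r{\left(R \right)} = - 2 \left(- \frac{87}{R}\right) = \frac{174}{R}$)
$\frac{\left(-16 - 3\right)^{2}}{r{\left(-13 \right)}} + \frac{7 - 3944}{-8559} = \frac{\left(-16 - 3\right)^{2}}{174 \frac{1}{-13}} + \frac{7 - 3944}{-8559} = \frac{\left(-19\right)^{2}}{174 \left(- \frac{1}{13}\right)} + \left(7 - 3944\right) \left(- \frac{1}{8559}\right) = \frac{361}{- \frac{174}{13}} - - \frac{3937}{8559} = 361 \left(- \frac{13}{174}\right) + \frac{3937}{8559} = - \frac{4693}{174} + \frac{3937}{8559} = - \frac{13160783}{496422}$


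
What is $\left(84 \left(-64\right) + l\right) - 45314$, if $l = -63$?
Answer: $-50753$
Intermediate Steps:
$\left(84 \left(-64\right) + l\right) - 45314 = \left(84 \left(-64\right) - 63\right) - 45314 = \left(-5376 - 63\right) - 45314 = -5439 - 45314 = -50753$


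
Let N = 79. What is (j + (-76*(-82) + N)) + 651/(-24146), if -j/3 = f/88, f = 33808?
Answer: 1370109317/265606 ≈ 5158.4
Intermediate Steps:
j = -12678/11 (j = -101424/88 = -3*4226/11 = -12678/11 ≈ -1152.5)
(j + (-76*(-82) + N)) + 651/(-24146) = (-12678/11 + (-76*(-82) + 79)) + 651/(-24146) = (-12678/11 + (6232 + 79)) + 651*(-1/24146) = (-12678/11 + 6311) - 651/24146 = 56743/11 - 651/24146 = 1370109317/265606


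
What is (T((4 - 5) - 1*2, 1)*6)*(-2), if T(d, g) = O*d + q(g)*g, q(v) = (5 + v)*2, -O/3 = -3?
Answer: 180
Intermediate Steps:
O = 9 (O = -3*(-3) = 9)
q(v) = 10 + 2*v
T(d, g) = 9*d + g*(10 + 2*g) (T(d, g) = 9*d + (10 + 2*g)*g = 9*d + g*(10 + 2*g))
(T((4 - 5) - 1*2, 1)*6)*(-2) = ((9*((4 - 5) - 1*2) + 2*1*(5 + 1))*6)*(-2) = ((9*(-1 - 2) + 2*1*6)*6)*(-2) = ((9*(-3) + 12)*6)*(-2) = ((-27 + 12)*6)*(-2) = -15*6*(-2) = -90*(-2) = 180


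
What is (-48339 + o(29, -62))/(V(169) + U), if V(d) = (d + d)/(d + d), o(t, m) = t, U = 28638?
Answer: -48310/28639 ≈ -1.6869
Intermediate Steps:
V(d) = 1 (V(d) = (2*d)/((2*d)) = (2*d)*(1/(2*d)) = 1)
(-48339 + o(29, -62))/(V(169) + U) = (-48339 + 29)/(1 + 28638) = -48310/28639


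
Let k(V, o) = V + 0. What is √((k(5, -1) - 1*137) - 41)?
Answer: I*√173 ≈ 13.153*I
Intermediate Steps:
k(V, o) = V
√((k(5, -1) - 1*137) - 41) = √((5 - 1*137) - 41) = √((5 - 137) - 41) = √(-132 - 41) = √(-173) = I*√173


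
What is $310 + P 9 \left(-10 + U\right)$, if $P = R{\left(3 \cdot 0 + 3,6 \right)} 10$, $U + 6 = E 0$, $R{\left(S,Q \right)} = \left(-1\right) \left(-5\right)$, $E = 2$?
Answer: $-6890$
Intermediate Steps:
$R{\left(S,Q \right)} = 5$
$U = -6$ ($U = -6 + 2 \cdot 0 = -6 + 0 = -6$)
$P = 50$ ($P = 5 \cdot 10 = 50$)
$310 + P 9 \left(-10 + U\right) = 310 + 50 \cdot 9 \left(-10 - 6\right) = 310 + 50 \cdot 9 \left(-16\right) = 310 + 50 \left(-144\right) = 310 - 7200 = -6890$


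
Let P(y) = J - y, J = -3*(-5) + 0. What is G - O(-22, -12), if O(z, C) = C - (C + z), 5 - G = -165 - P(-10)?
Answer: 173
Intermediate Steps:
J = 15 (J = 15 + 0 = 15)
P(y) = 15 - y
G = 195 (G = 5 - (-165 - (15 - 1*(-10))) = 5 - (-165 - (15 + 10)) = 5 - (-165 - 1*25) = 5 - (-165 - 25) = 5 - 1*(-190) = 5 + 190 = 195)
O(z, C) = -z (O(z, C) = C + (-C - z) = -z)
G - O(-22, -12) = 195 - (-1)*(-22) = 195 - 1*22 = 195 - 22 = 173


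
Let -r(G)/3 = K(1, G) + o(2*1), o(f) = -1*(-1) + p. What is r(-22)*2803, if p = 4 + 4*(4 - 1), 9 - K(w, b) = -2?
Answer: -235452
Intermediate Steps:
K(w, b) = 11 (K(w, b) = 9 - 1*(-2) = 9 + 2 = 11)
p = 16 (p = 4 + 4*3 = 4 + 12 = 16)
o(f) = 17 (o(f) = -1*(-1) + 16 = 1 + 16 = 17)
r(G) = -84 (r(G) = -3*(11 + 17) = -3*28 = -84)
r(-22)*2803 = -84*2803 = -235452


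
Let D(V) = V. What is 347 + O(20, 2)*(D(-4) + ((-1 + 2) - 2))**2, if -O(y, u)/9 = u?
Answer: -103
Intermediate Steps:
O(y, u) = -9*u
347 + O(20, 2)*(D(-4) + ((-1 + 2) - 2))**2 = 347 + (-9*2)*(-4 + ((-1 + 2) - 2))**2 = 347 - 18*(-4 + (1 - 2))**2 = 347 - 18*(-4 - 1)**2 = 347 - 18*(-5)**2 = 347 - 18*25 = 347 - 450 = -103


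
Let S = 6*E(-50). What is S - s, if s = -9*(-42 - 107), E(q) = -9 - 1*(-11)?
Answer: -1329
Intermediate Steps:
E(q) = 2 (E(q) = -9 + 11 = 2)
S = 12 (S = 6*2 = 12)
s = 1341 (s = -9*(-149) = 1341)
S - s = 12 - 1*1341 = 12 - 1341 = -1329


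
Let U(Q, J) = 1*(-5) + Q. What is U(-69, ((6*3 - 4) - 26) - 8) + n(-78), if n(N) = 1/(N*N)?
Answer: -450215/6084 ≈ -74.000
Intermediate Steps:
U(Q, J) = -5 + Q
n(N) = N**(-2) (n(N) = 1/(N**2) = N**(-2))
U(-69, ((6*3 - 4) - 26) - 8) + n(-78) = (-5 - 69) + (-78)**(-2) = -74 + 1/6084 = -450215/6084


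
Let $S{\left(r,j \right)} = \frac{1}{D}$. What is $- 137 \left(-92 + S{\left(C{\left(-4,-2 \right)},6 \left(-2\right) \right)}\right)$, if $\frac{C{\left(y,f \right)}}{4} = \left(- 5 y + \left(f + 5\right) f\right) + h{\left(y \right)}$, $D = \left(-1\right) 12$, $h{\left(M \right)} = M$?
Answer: $\frac{151385}{12} \approx 12615.0$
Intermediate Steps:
$D = -12$
$C{\left(y,f \right)} = - 16 y + 4 f \left(5 + f\right)$ ($C{\left(y,f \right)} = 4 \left(\left(- 5 y + \left(f + 5\right) f\right) + y\right) = 4 \left(\left(- 5 y + \left(5 + f\right) f\right) + y\right) = 4 \left(\left(- 5 y + f \left(5 + f\right)\right) + y\right) = 4 \left(- 4 y + f \left(5 + f\right)\right) = - 16 y + 4 f \left(5 + f\right)$)
$S{\left(r,j \right)} = - \frac{1}{12}$ ($S{\left(r,j \right)} = \frac{1}{-12} = - \frac{1}{12}$)
$- 137 \left(-92 + S{\left(C{\left(-4,-2 \right)},6 \left(-2\right) \right)}\right) = - 137 \left(-92 - \frac{1}{12}\right) = \left(-137\right) \left(- \frac{1105}{12}\right) = \frac{151385}{12}$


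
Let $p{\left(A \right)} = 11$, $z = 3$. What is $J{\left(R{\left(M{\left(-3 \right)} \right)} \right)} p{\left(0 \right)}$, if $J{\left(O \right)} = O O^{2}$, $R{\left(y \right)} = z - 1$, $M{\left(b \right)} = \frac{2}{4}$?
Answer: $88$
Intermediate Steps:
$M{\left(b \right)} = \frac{1}{2}$ ($M{\left(b \right)} = 2 \cdot \frac{1}{4} = \frac{1}{2}$)
$R{\left(y \right)} = 2$ ($R{\left(y \right)} = 3 - 1 = 2$)
$J{\left(O \right)} = O^{3}$
$J{\left(R{\left(M{\left(-3 \right)} \right)} \right)} p{\left(0 \right)} = 2^{3} \cdot 11 = 8 \cdot 11 = 88$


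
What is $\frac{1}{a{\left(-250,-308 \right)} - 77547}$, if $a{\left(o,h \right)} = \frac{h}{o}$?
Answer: $- \frac{125}{9693221} \approx -1.2896 \cdot 10^{-5}$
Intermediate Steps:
$\frac{1}{a{\left(-250,-308 \right)} - 77547} = \frac{1}{- \frac{308}{-250} - 77547} = \frac{1}{\left(-308\right) \left(- \frac{1}{250}\right) - 77547} = \frac{1}{\frac{154}{125} - 77547} = \frac{1}{- \frac{9693221}{125}} = - \frac{125}{9693221}$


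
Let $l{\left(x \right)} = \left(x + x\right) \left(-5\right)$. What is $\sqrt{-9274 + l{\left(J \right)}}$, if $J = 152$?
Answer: $i \sqrt{10794} \approx 103.89 i$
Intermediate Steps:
$l{\left(x \right)} = - 10 x$ ($l{\left(x \right)} = 2 x \left(-5\right) = - 10 x$)
$\sqrt{-9274 + l{\left(J \right)}} = \sqrt{-9274 - 1520} = \sqrt{-10794} = i \sqrt{10794}$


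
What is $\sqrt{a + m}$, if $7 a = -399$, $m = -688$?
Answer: $i \sqrt{745} \approx 27.295 i$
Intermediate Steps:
$a = -57$ ($a = \frac{1}{7} \left(-399\right) = -57$)
$\sqrt{a + m} = \sqrt{-57 - 688} = \sqrt{-745} = i \sqrt{745}$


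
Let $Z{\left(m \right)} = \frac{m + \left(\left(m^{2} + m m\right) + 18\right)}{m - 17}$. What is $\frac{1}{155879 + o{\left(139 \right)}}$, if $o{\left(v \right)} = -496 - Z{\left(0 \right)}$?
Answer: $\frac{17}{2641529} \approx 6.4357 \cdot 10^{-6}$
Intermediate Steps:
$Z{\left(m \right)} = \frac{18 + m + 2 m^{2}}{-17 + m}$ ($Z{\left(m \right)} = \frac{m + \left(\left(m^{2} + m^{2}\right) + 18\right)}{-17 + m} = \frac{m + \left(2 m^{2} + 18\right)}{-17 + m} = \frac{m + \left(18 + 2 m^{2}\right)}{-17 + m} = \frac{18 + m + 2 m^{2}}{-17 + m}$)
$o{\left(v \right)} = - \frac{8414}{17}$ ($o{\left(v \right)} = -496 - \frac{18 + 0 + 2 \cdot 0^{2}}{-17 + 0} = -496 - \frac{18 + 0 + 2 \cdot 0}{-17} = -496 - - \frac{18 + 0 + 0}{17} = -496 - \left(- \frac{1}{17}\right) 18 = -496 - - \frac{18}{17} = -496 + \frac{18}{17} = - \frac{8414}{17}$)
$\frac{1}{155879 + o{\left(139 \right)}} = \frac{1}{155879 - \frac{8414}{17}} = \frac{1}{\frac{2641529}{17}} = \frac{17}{2641529}$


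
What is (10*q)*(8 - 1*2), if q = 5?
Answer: 300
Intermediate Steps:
(10*q)*(8 - 1*2) = (10*5)*(8 - 1*2) = 50*(8 - 2) = 50*6 = 300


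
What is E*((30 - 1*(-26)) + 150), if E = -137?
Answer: -28222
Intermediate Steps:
E*((30 - 1*(-26)) + 150) = -137*((30 - 1*(-26)) + 150) = -137*((30 + 26) + 150) = -137*(56 + 150) = -137*206 = -28222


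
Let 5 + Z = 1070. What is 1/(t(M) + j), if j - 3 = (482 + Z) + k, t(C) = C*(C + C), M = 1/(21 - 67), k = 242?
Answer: 1058/1895937 ≈ 0.00055804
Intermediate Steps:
Z = 1065 (Z = -5 + 1070 = 1065)
M = -1/46 (M = 1/(-46) = -1/46 ≈ -0.021739)
t(C) = 2*C² (t(C) = C*(2*C) = 2*C²)
j = 1792 (j = 3 + ((482 + 1065) + 242) = 3 + (1547 + 242) = 3 + 1789 = 1792)
1/(t(M) + j) = 1/(2*(-1/46)² + 1792) = 1/(2*(1/2116) + 1792) = 1/(1/1058 + 1792) = 1/(1895937/1058) = 1058/1895937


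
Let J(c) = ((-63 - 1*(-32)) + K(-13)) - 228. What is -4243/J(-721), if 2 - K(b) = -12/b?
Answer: 55159/3353 ≈ 16.451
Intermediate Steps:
K(b) = 2 + 12/b (K(b) = 2 - (-12)/b = 2 + 12/b)
J(c) = -3353/13 (J(c) = ((-63 - 1*(-32)) + (2 + 12/(-13))) - 228 = ((-63 + 32) + (2 + 12*(-1/13))) - 228 = (-31 + (2 - 12/13)) - 228 = (-31 + 14/13) - 228 = -389/13 - 228 = -3353/13)
-4243/J(-721) = -4243/(-3353/13) = -4243*(-13/3353) = 55159/3353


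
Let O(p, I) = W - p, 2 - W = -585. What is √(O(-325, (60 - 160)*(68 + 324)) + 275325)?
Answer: 3*√30693 ≈ 525.58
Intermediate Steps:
W = 587 (W = 2 - 1*(-585) = 2 + 585 = 587)
O(p, I) = 587 - p
√(O(-325, (60 - 160)*(68 + 324)) + 275325) = √((587 - 1*(-325)) + 275325) = √((587 + 325) + 275325) = √(912 + 275325) = √276237 = 3*√30693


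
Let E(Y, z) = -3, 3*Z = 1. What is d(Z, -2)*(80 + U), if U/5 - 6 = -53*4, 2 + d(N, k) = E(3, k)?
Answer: 4750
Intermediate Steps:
Z = ⅓ (Z = (⅓)*1 = ⅓ ≈ 0.33333)
d(N, k) = -5 (d(N, k) = -2 - 3 = -5)
U = -1030 (U = 30 + 5*(-53*4) = 30 + 5*(-212) = 30 - 1060 = -1030)
d(Z, -2)*(80 + U) = -5*(80 - 1030) = -5*(-950) = 4750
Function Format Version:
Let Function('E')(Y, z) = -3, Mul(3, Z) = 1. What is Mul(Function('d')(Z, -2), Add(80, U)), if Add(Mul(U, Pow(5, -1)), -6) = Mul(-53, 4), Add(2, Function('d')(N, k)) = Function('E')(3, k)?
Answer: 4750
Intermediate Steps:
Z = Rational(1, 3) (Z = Mul(Rational(1, 3), 1) = Rational(1, 3) ≈ 0.33333)
Function('d')(N, k) = -5 (Function('d')(N, k) = Add(-2, -3) = -5)
U = -1030 (U = Add(30, Mul(5, Mul(-53, 4))) = Add(30, Mul(5, -212)) = Add(30, -1060) = -1030)
Mul(Function('d')(Z, -2), Add(80, U)) = Mul(-5, Add(80, -1030)) = Mul(-5, -950) = 4750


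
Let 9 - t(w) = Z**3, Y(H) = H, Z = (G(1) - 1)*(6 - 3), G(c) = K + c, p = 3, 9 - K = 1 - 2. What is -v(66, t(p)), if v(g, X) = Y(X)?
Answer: 26991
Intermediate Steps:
K = 10 (K = 9 - (1 - 2) = 9 - 1*(-1) = 9 + 1 = 10)
G(c) = 10 + c
Z = 30 (Z = ((10 + 1) - 1)*(6 - 3) = (11 - 1)*3 = 10*3 = 30)
t(w) = -26991 (t(w) = 9 - 1*30**3 = 9 - 1*27000 = 9 - 27000 = -26991)
v(g, X) = X
-v(66, t(p)) = -1*(-26991) = 26991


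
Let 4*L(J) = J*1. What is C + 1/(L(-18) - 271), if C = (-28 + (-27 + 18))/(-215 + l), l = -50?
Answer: 19857/146015 ≈ 0.13599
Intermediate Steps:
L(J) = J/4 (L(J) = (J*1)/4 = J/4)
C = 37/265 (C = (-28 + (-27 + 18))/(-215 - 50) = (-28 - 9)/(-265) = -37*(-1/265) = 37/265 ≈ 0.13962)
C + 1/(L(-18) - 271) = 37/265 + 1/((1/4)*(-18) - 271) = 37/265 + 1/(-9/2 - 271) = 37/265 + 1/(-551/2) = 37/265 - 2/551 = 19857/146015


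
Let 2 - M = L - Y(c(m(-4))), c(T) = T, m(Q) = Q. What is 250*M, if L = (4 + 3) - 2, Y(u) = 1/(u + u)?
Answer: -3125/4 ≈ -781.25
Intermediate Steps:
Y(u) = 1/(2*u)
L = 5 (L = 7 - 2 = 5)
M = -25/8 (M = 2 - (5 - 1/(2*(-4))) = 2 - (5 - (-1)/(2*4)) = 2 - (5 - 1*(-1/8)) = 2 - (5 + 1/8) = 2 - 1*41/8 = 2 - 41/8 = -25/8 ≈ -3.1250)
250*M = 250*(-25/8) = -3125/4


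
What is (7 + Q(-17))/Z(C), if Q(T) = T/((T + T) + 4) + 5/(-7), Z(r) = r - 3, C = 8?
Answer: 1439/1050 ≈ 1.3705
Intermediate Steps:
Z(r) = -3 + r
Q(T) = -5/7 + T/(4 + 2*T) (Q(T) = T/(2*T + 4) + 5*(-⅐) = T/(4 + 2*T) - 5/7 = -5/7 + T/(4 + 2*T))
(7 + Q(-17))/Z(C) = (7 + (-20 - 3*(-17))/(14*(2 - 17)))/(-3 + 8) = (7 + (1/14)*(-20 + 51)/(-15))/5 = (7 + (1/14)*(-1/15)*31)*(⅕) = (7 - 31/210)*(⅕) = (1439/210)*(⅕) = 1439/1050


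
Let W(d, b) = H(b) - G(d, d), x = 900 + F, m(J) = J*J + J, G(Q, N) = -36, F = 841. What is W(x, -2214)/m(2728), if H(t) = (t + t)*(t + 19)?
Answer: 1214937/930589 ≈ 1.3056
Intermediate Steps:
m(J) = J + J**2 (m(J) = J**2 + J = J + J**2)
x = 1741 (x = 900 + 841 = 1741)
H(t) = 2*t*(19 + t) (H(t) = (2*t)*(19 + t) = 2*t*(19 + t))
W(d, b) = 36 + 2*b*(19 + b) (W(d, b) = 2*b*(19 + b) - 1*(-36) = 2*b*(19 + b) + 36 = 36 + 2*b*(19 + b))
W(x, -2214)/m(2728) = (36 + 2*(-2214)*(19 - 2214))/((2728*(1 + 2728))) = (36 + 2*(-2214)*(-2195))/((2728*2729)) = (36 + 9719460)/7444712 = 9719496*(1/7444712) = 1214937/930589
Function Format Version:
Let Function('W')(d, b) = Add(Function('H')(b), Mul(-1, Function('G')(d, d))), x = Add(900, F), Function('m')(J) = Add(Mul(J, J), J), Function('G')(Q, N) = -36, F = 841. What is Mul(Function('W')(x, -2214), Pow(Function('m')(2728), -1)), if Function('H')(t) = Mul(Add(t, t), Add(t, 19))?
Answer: Rational(1214937, 930589) ≈ 1.3056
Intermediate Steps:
Function('m')(J) = Add(J, Pow(J, 2)) (Function('m')(J) = Add(Pow(J, 2), J) = Add(J, Pow(J, 2)))
x = 1741 (x = Add(900, 841) = 1741)
Function('H')(t) = Mul(2, t, Add(19, t)) (Function('H')(t) = Mul(Mul(2, t), Add(19, t)) = Mul(2, t, Add(19, t)))
Function('W')(d, b) = Add(36, Mul(2, b, Add(19, b))) (Function('W')(d, b) = Add(Mul(2, b, Add(19, b)), Mul(-1, -36)) = Add(Mul(2, b, Add(19, b)), 36) = Add(36, Mul(2, b, Add(19, b))))
Mul(Function('W')(x, -2214), Pow(Function('m')(2728), -1)) = Mul(Add(36, Mul(2, -2214, Add(19, -2214))), Pow(Mul(2728, Add(1, 2728)), -1)) = Mul(Add(36, Mul(2, -2214, -2195)), Pow(Mul(2728, 2729), -1)) = Mul(Add(36, 9719460), Pow(7444712, -1)) = Mul(9719496, Rational(1, 7444712)) = Rational(1214937, 930589)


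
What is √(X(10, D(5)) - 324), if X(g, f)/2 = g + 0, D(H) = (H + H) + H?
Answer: 4*I*√19 ≈ 17.436*I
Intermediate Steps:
D(H) = 3*H (D(H) = 2*H + H = 3*H)
X(g, f) = 2*g (X(g, f) = 2*(g + 0) = 2*g)
√(X(10, D(5)) - 324) = √(2*10 - 324) = √(20 - 324) = √(-304) = 4*I*√19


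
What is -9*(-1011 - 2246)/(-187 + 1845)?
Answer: 29313/1658 ≈ 17.680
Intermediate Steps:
-9*(-1011 - 2246)/(-187 + 1845) = -(-29313)/1658 = -9*(-3257/1658) = 29313/1658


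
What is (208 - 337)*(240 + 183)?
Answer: -54567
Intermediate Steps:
(208 - 337)*(240 + 183) = -129*423 = -54567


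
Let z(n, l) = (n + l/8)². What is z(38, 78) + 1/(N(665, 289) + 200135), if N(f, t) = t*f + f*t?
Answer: 21323326921/9352080 ≈ 2280.1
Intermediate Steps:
N(f, t) = 2*f*t (N(f, t) = f*t + f*t = 2*f*t)
z(n, l) = (n + l/8)² (z(n, l) = (n + l*(⅛))² = (n + l/8)²)
z(38, 78) + 1/(N(665, 289) + 200135) = (78 + 8*38)²/64 + 1/(2*665*289 + 200135) = (78 + 304)²/64 + 1/(384370 + 200135) = (1/64)*382² + 1/584505 = (1/64)*145924 + 1/584505 = 36481/16 + 1/584505 = 21323326921/9352080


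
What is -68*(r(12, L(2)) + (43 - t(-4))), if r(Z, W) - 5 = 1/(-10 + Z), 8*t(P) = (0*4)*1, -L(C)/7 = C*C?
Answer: -3298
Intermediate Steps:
L(C) = -7*C² (L(C) = -7*C*C = -7*C²)
t(P) = 0 (t(P) = ((0*4)*1)/8 = (0*1)/8 = (⅛)*0 = 0)
r(Z, W) = 5 + 1/(-10 + Z)
-68*(r(12, L(2)) + (43 - t(-4))) = -68*((-49 + 5*12)/(-10 + 12) + (43 - 1*0)) = -68*((-49 + 60)/2 + (43 + 0)) = -68*((½)*11 + 43) = -68*(11/2 + 43) = -68*97/2 = -3298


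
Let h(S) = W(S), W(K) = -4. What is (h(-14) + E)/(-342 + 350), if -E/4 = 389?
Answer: -195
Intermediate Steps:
E = -1556 (E = -4*389 = -1556)
h(S) = -4
(h(-14) + E)/(-342 + 350) = (-4 - 1556)/(-342 + 350) = -1560/8 = -1560*⅛ = -195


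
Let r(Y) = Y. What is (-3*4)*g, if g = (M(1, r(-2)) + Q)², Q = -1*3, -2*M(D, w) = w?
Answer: -48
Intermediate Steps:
M(D, w) = -w/2
Q = -3
g = 4 (g = (-½*(-2) - 3)² = (1 - 3)² = (-2)² = 4)
(-3*4)*g = -3*4*4 = -1*12*4 = -12*4 = -48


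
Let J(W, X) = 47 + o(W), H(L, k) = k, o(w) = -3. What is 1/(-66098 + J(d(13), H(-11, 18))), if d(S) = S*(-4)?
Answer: -1/66054 ≈ -1.5139e-5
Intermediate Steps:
d(S) = -4*S
J(W, X) = 44 (J(W, X) = 47 - 3 = 44)
1/(-66098 + J(d(13), H(-11, 18))) = 1/(-66098 + 44) = 1/(-66054) = -1/66054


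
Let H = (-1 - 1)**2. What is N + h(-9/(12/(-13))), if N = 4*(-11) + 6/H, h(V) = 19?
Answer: -47/2 ≈ -23.500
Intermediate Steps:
H = 4 (H = (-2)**2 = 4)
N = -85/2 (N = 4*(-11) + 6/4 = -44 + 6*(1/4) = -44 + 3/2 = -85/2 ≈ -42.500)
N + h(-9/(12/(-13))) = -85/2 + 19 = -47/2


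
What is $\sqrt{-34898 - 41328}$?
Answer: $i \sqrt{76226} \approx 276.09 i$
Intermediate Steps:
$\sqrt{-34898 - 41328} = \sqrt{-76226} = i \sqrt{76226}$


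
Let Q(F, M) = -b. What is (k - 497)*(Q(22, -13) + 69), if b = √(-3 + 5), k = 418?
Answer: -5451 + 79*√2 ≈ -5339.3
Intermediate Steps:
b = √2 ≈ 1.4142
Q(F, M) = -√2
(k - 497)*(Q(22, -13) + 69) = (418 - 497)*(-√2 + 69) = -79*(69 - √2) = -5451 + 79*√2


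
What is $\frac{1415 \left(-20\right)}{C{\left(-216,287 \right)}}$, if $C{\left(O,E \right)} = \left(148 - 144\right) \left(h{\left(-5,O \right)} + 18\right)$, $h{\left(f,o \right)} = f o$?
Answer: $- \frac{7075}{1098} \approx -6.4435$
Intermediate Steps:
$C{\left(O,E \right)} = 72 - 20 O$ ($C{\left(O,E \right)} = \left(148 - 144\right) \left(- 5 O + 18\right) = 4 \left(18 - 5 O\right) = 72 - 20 O$)
$\frac{1415 \left(-20\right)}{C{\left(-216,287 \right)}} = \frac{1415 \left(-20\right)}{72 - -4320} = - \frac{28300}{72 + 4320} = - \frac{28300}{4392} = \left(-28300\right) \frac{1}{4392} = - \frac{7075}{1098}$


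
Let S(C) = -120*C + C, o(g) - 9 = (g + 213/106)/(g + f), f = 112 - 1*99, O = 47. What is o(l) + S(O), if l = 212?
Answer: -26631143/4770 ≈ -5583.0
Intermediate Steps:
f = 13 (f = 112 - 99 = 13)
o(g) = 9 + (213/106 + g)/(13 + g) (o(g) = 9 + (g + 213/106)/(g + 13) = 9 + (g + 213*(1/106))/(13 + g) = 9 + (g + 213/106)/(13 + g) = 9 + (213/106 + g)/(13 + g))
S(C) = -119*C
o(l) + S(O) = 5*(2523 + 212*212)/(106*(13 + 212)) - 119*47 = (5/106)*(2523 + 44944)/225 - 5593 = (5/106)*(1/225)*47467 - 5593 = 47467/4770 - 5593 = -26631143/4770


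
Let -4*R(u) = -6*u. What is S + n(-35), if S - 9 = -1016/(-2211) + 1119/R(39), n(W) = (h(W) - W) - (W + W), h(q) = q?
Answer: 944569/9581 ≈ 98.588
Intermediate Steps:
R(u) = 3*u/2 (R(u) = -(-3)*u/2 = 3*u/2)
n(W) = -2*W (n(W) = (W - W) - (W + W) = 0 - 2*W = -2*W)
S = 273899/9581 (S = 9 + (-1016/(-2211) + 1119/(((3/2)*39))) = 9 + (-1016*(-1/2211) + 1119/(117/2)) = 9 + (1016/2211 + 1119*(2/117)) = 9 + (1016/2211 + 746/39) = 9 + 187670/9581 = 273899/9581 ≈ 28.588)
S + n(-35) = 273899/9581 - 2*(-35) = 273899/9581 + 70 = 944569/9581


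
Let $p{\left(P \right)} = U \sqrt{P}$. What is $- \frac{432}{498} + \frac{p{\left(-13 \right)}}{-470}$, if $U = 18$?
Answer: $- \frac{72}{83} - \frac{9 i \sqrt{13}}{235} \approx -0.86747 - 0.13808 i$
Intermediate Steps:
$p{\left(P \right)} = 18 \sqrt{P}$
$- \frac{432}{498} + \frac{p{\left(-13 \right)}}{-470} = - \frac{432}{498} + \frac{18 \sqrt{-13}}{-470} = \left(-432\right) \frac{1}{498} + 18 i \sqrt{13} \left(- \frac{1}{470}\right) = - \frac{72}{83} + 18 i \sqrt{13} \left(- \frac{1}{470}\right) = - \frac{72}{83} - \frac{9 i \sqrt{13}}{235}$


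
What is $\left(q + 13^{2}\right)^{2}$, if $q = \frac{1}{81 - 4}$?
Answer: $\frac{169364196}{5929} \approx 28565.0$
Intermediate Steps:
$q = \frac{1}{77} \approx 0.012987$
$\left(q + 13^{2}\right)^{2} = \left(\frac{1}{77} + 13^{2}\right)^{2} = \left(\frac{1}{77} + 169\right)^{2} = \left(\frac{13014}{77}\right)^{2} = \frac{169364196}{5929}$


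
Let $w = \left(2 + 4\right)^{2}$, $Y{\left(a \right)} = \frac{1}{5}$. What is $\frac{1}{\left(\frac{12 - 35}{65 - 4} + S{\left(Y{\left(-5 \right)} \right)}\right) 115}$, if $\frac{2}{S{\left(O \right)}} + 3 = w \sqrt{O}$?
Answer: $- \frac{1643523}{57865585} - \frac{267912 \sqrt{5}}{57865585} \approx -0.038755$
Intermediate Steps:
$Y{\left(a \right)} = \frac{1}{5}$
$w = 36$ ($w = 6^{2} = 36$)
$S{\left(O \right)} = \frac{2}{-3 + 36 \sqrt{O}}$
$\frac{1}{\left(\frac{12 - 35}{65 - 4} + S{\left(Y{\left(-5 \right)} \right)}\right) 115} = \frac{1}{\left(\frac{12 - 35}{65 - 4} + \frac{2}{3 \left(-1 + \frac{12}{\sqrt{5}}\right)}\right) 115} = \frac{1}{\left(- \frac{23}{61} + \frac{2}{3 \left(-1 + 12 \frac{\sqrt{5}}{5}\right)}\right) 115} = \frac{1}{\left(\left(-23\right) \frac{1}{61} + \frac{2}{3 \left(-1 + \frac{12 \sqrt{5}}{5}\right)}\right) 115} = \frac{1}{\left(- \frac{23}{61} + \frac{2}{3 \left(-1 + \frac{12 \sqrt{5}}{5}\right)}\right) 115} = \frac{1}{- \frac{2645}{61} + \frac{230}{3 \left(-1 + \frac{12 \sqrt{5}}{5}\right)}}$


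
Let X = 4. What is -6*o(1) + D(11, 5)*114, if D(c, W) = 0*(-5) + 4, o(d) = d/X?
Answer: 909/2 ≈ 454.50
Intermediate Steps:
o(d) = d/4
D(c, W) = 4 (D(c, W) = 0 + 4 = 4)
-6*o(1) + D(11, 5)*114 = -3/2 + 4*114 = -6*1/4 + 456 = -3/2 + 456 = 909/2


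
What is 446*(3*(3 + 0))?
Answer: 4014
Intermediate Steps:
446*(3*(3 + 0)) = 446*(3*3) = 446*9 = 4014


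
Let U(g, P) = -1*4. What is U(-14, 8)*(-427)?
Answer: 1708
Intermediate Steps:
U(g, P) = -4
U(-14, 8)*(-427) = -4*(-427) = 1708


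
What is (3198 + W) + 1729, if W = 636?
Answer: 5563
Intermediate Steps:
(3198 + W) + 1729 = (3198 + 636) + 1729 = 3834 + 1729 = 5563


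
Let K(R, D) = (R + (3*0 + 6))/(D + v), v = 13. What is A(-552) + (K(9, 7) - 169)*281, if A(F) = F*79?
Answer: -363545/4 ≈ -90886.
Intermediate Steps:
A(F) = 79*F
K(R, D) = (6 + R)/(13 + D) (K(R, D) = (R + (3*0 + 6))/(D + 13) = (R + (0 + 6))/(13 + D) = (R + 6)/(13 + D) = (6 + R)/(13 + D))
A(-552) + (K(9, 7) - 169)*281 = 79*(-552) + ((6 + 9)/(13 + 7) - 169)*281 = -43608 + (15/20 - 169)*281 = -43608 + ((1/20)*15 - 169)*281 = -43608 + (¾ - 169)*281 = -43608 - 673/4*281 = -43608 - 189113/4 = -363545/4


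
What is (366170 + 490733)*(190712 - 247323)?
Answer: -48510135733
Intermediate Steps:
(366170 + 490733)*(190712 - 247323) = 856903*(-56611) = -48510135733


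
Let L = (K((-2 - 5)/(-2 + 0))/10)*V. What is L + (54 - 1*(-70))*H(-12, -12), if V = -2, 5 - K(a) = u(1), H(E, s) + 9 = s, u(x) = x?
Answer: -13024/5 ≈ -2604.8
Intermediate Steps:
H(E, s) = -9 + s
K(a) = 4 (K(a) = 5 - 1*1 = 5 - 1 = 4)
L = -4/5 (L = (4/10)*(-2) = (4*(1/10))*(-2) = (2/5)*(-2) = -4/5 ≈ -0.80000)
L + (54 - 1*(-70))*H(-12, -12) = -4/5 + (54 - 1*(-70))*(-9 - 12) = -4/5 + (54 + 70)*(-21) = -4/5 + 124*(-21) = -4/5 - 2604 = -13024/5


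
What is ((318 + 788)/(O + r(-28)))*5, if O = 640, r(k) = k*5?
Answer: 553/50 ≈ 11.060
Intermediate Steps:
r(k) = 5*k
((318 + 788)/(O + r(-28)))*5 = ((318 + 788)/(640 + 5*(-28)))*5 = (1106/(640 - 140))*5 = (1106/500)*5 = (1106*(1/500))*5 = (553/250)*5 = 553/50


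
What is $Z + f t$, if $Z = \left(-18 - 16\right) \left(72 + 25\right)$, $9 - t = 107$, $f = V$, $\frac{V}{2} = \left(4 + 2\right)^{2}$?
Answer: $-10354$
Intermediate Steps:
$V = 72$ ($V = 2 \left(4 + 2\right)^{2} = 2 \cdot 6^{2} = 2 \cdot 36 = 72$)
$f = 72$
$t = -98$ ($t = 9 - 107 = -98$)
$Z = -3298$ ($Z = \left(-34\right) 97 = -3298$)
$Z + f t = -3298 + 72 \left(-98\right) = -3298 - 7056 = -10354$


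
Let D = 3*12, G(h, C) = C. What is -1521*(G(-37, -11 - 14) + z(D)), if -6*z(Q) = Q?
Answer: 47151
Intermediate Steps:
D = 36
z(Q) = -Q/6
-1521*(G(-37, -11 - 14) + z(D)) = -1521*((-11 - 14) - 1/6*36) = -1521*(-25 - 6) = -1521*(-31) = 47151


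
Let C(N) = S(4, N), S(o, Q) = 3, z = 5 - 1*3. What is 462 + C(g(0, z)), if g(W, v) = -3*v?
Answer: 465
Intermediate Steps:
z = 2 (z = 5 - 3 = 2)
C(N) = 3
462 + C(g(0, z)) = 462 + 3 = 465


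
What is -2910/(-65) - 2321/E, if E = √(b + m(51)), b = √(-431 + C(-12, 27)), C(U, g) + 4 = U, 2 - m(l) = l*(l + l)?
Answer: 582/13 - 2321/√(-5200 + I*√447) ≈ 44.704 + 32.186*I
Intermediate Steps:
m(l) = 2 - 2*l² (m(l) = 2 - l*(l + l) = 2 - l*2*l = 2 - 2*l²)
C(U, g) = -4 + U
b = I*√447 (b = √(-431 + (-4 - 12)) = √(-431 - 16) = √(-447) = I*√447 ≈ 21.142*I)
E = √(-5200 + I*√447) (E = √(I*√447 + (2 - 2*51²)) = √(I*√447 + (2 - 2*2601)) = √(I*√447 + (2 - 5202)) = √(I*√447 - 5200) = √(-5200 + I*√447) ≈ 0.1466 + 72.111*I)
-2910/(-65) - 2321/E = -2910/(-65) - 2321/√(-5200 + I*√447) = -2910*(-1/65) - 2321/√(-5200 + I*√447) = 582/13 - 2321/√(-5200 + I*√447)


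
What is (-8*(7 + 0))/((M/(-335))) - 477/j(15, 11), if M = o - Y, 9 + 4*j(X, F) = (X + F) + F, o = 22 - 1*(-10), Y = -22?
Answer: 52781/189 ≈ 279.26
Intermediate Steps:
o = 32 (o = 22 + 10 = 32)
j(X, F) = -9/4 + F/2 + X/4 (j(X, F) = -9/4 + ((X + F) + F)/4 = -9/4 + ((F + X) + F)/4 = -9/4 + (X + 2*F)/4 = -9/4 + (F/2 + X/4) = -9/4 + F/2 + X/4)
M = 54 (M = 32 - 1*(-22) = 32 + 22 = 54)
(-8*(7 + 0))/((M/(-335))) - 477/j(15, 11) = (-8*(7 + 0))/((54/(-335))) - 477/(-9/4 + (½)*11 + (¼)*15) = (-8*7)/((54*(-1/335))) - 477/(-9/4 + 11/2 + 15/4) = -56/(-54/335) - 477/7 = -56*(-335/54) - 477*⅐ = 9380/27 - 477/7 = 52781/189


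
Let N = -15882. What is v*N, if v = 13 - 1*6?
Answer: -111174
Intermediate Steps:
v = 7 (v = 13 - 6 = 7)
v*N = 7*(-15882) = -111174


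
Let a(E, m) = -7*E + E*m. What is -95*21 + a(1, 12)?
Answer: -1990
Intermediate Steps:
-95*21 + a(1, 12) = -95*21 + 1*(-7 + 12) = -1995 + 1*5 = -1995 + 5 = -1990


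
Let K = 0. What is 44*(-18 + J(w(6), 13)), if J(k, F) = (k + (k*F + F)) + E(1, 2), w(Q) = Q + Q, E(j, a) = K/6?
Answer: 7172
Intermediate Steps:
E(j, a) = 0 (E(j, a) = 0/6 = 0*(⅙) = 0)
w(Q) = 2*Q
J(k, F) = F + k + F*k (J(k, F) = (k + (k*F + F)) + 0 = (k + (F*k + F)) + 0 = (k + (F + F*k)) + 0 = (F + k + F*k) + 0 = F + k + F*k)
44*(-18 + J(w(6), 13)) = 44*(-18 + (13 + 2*6 + 13*(2*6))) = 44*(-18 + (13 + 12 + 13*12)) = 44*(-18 + (13 + 12 + 156)) = 44*(-18 + 181) = 44*163 = 7172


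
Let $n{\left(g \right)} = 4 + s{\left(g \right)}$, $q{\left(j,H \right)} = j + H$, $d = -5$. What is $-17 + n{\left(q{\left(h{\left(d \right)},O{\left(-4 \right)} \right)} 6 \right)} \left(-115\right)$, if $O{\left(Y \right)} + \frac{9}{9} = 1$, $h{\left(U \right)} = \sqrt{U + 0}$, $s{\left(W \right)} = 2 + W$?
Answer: $-707 - 690 i \sqrt{5} \approx -707.0 - 1542.9 i$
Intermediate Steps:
$h{\left(U \right)} = \sqrt{U}$
$O{\left(Y \right)} = 0$ ($O{\left(Y \right)} = -1 + 1 = 0$)
$q{\left(j,H \right)} = H + j$
$n{\left(g \right)} = 6 + g$ ($n{\left(g \right)} = 4 + \left(2 + g\right) = 6 + g$)
$-17 + n{\left(q{\left(h{\left(d \right)},O{\left(-4 \right)} \right)} 6 \right)} \left(-115\right) = -17 + \left(6 + \left(0 + \sqrt{-5}\right) 6\right) \left(-115\right) = -17 + \left(6 + \left(0 + i \sqrt{5}\right) 6\right) \left(-115\right) = -17 + \left(6 + i \sqrt{5} \cdot 6\right) \left(-115\right) = -17 + \left(6 + 6 i \sqrt{5}\right) \left(-115\right) = -17 - \left(690 + 690 i \sqrt{5}\right) = -707 - 690 i \sqrt{5}$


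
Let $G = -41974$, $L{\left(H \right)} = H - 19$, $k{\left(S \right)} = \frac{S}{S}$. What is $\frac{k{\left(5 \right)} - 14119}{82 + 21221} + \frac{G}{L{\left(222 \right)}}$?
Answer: $- \frac{299012692}{1441503} \approx -207.43$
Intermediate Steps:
$k{\left(S \right)} = 1$
$L{\left(H \right)} = -19 + H$ ($L{\left(H \right)} = H - 19 = -19 + H$)
$\frac{k{\left(5 \right)} - 14119}{82 + 21221} + \frac{G}{L{\left(222 \right)}} = \frac{1 - 14119}{82 + 21221} - \frac{41974}{-19 + 222} = \frac{1 - 14119}{21303} - \frac{41974}{203} = \left(-14118\right) \frac{1}{21303} - \frac{41974}{203} = - \frac{4706}{7101} - \frac{41974}{203} = - \frac{299012692}{1441503}$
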